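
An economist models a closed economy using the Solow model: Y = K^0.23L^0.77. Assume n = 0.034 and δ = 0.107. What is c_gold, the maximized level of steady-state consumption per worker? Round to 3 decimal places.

The effective depreciation rate is n + δ = 0.034 + 0.107 = 0.141.
Maximizing c = f(k) − (n+δ)·k gives f'(k) = n+δ, i.e. 0.23·k^(0.23−1) = 0.141, so k_gold = (0.23/0.141)^(1/0.77) ≈ 1.8879.
y_gold = 1.8879^0.23 ≈ 1.1574.
c_gold = y_gold − (n+δ)·k_gold = 1.1574 − 0.141·1.8879 ≈ 0.8912.

c_gold ≈ 0.891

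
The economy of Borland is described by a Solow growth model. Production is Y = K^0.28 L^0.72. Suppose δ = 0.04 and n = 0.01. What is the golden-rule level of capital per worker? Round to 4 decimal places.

Capital per worker breaks even when investment replaces (n + δ)·k; here n + δ = 0.05.
Golden rule sets MPK = n+δ: 0.28·k^(0.28−1) = 0.05, so k_gold = (0.28/0.05)^(1/0.72) ≈ 10.9433.

k_gold ≈ 10.9433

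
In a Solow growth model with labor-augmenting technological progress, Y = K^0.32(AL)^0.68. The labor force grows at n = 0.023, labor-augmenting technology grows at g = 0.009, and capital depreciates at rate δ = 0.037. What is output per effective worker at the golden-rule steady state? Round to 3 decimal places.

n + g + δ = 0.023 + 0.009 + 0.037 = 0.069.
Setting f'(k) = n+g+δ gives 0.32·k^(0.32−1) = 0.069, hence k_gold = (0.32/0.069)^(1/0.68) ≈ 9.5467.
Output: y_gold = k_gold^0.32 = 9.5467^0.32 ≈ 2.0585.

y_gold ≈ 2.059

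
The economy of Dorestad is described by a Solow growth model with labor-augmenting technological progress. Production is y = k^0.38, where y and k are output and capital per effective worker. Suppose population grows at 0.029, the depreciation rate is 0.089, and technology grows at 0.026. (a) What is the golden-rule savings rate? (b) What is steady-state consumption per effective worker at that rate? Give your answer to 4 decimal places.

n + g + δ = 0.029 + 0.026 + 0.089 = 0.144.
For Cobb-Douglas, s_gold equals capital's share: s_gold = 0.38.
Maximizing c = f(k) − (n+g+δ)·k gives f'(k) = n+g+δ, i.e. 0.38·k^(0.38−1) = 0.144, so k_gold = (0.38/0.144)^(1/0.62) ≈ 4.7831.
y_gold = 4.7831^0.38 ≈ 1.8126; c_gold = (1−0.38)·y_gold ≈ 1.1238.

(a) s_gold = 0.3800; (b) c_gold ≈ 1.1238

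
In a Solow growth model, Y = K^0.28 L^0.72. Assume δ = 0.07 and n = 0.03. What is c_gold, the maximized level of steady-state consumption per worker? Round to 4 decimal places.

c_gold ≈ 1.0746

The effective depreciation rate is n + δ = 0.03 + 0.07 = 0.1.
At the golden rule the marginal product of capital equals n+δ: 0.28·k^(0.28−1) = 0.1. Solving, k_gold = (0.28/0.1)^(1/0.72) ≈ 4.1788.
y_gold = 4.1788^0.28 ≈ 1.4924.
c_gold = y_gold − (n+δ)·k_gold = 1.4924 − 0.1·4.1788 ≈ 1.0746.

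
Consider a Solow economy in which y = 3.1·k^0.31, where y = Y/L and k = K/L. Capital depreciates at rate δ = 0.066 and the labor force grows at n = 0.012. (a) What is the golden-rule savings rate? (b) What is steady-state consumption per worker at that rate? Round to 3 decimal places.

Break-even investment rate: n + δ = 0.012 + 0.066 = 0.078.
For Cobb-Douglas, s_gold equals capital's share: s_gold = 0.31.
Golden rule sets MPK = n+δ: 0.31·3.1·k^(0.31−1) = 0.078, so k_gold = (0.31·3.1/0.078)^(1/0.69) ≈ 38.0734.
y_gold = 3.1·38.0734^0.31 ≈ 9.5798; c_gold = (1−0.31)·y_gold ≈ 6.6100.

(a) s_gold = 0.310; (b) c_gold ≈ 6.610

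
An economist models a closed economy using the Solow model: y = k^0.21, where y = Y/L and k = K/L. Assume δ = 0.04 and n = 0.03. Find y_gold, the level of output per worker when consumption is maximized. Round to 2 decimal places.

n + δ = 0.03 + 0.04 = 0.07.
Setting f'(k) = n+δ gives 0.21·k^(0.21−1) = 0.07, hence k_gold = (0.21/0.07)^(1/0.79) ≈ 4.0175.
Output: y_gold = k_gold^0.21 = 4.0175^0.21 ≈ 1.3392.

y_gold ≈ 1.34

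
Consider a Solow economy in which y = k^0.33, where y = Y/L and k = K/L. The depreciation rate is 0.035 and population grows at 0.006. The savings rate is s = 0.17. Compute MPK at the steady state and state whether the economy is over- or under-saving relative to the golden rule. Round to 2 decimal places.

The effective depreciation rate is n + δ = 0.006 + 0.035 = 0.041.
Steady-state k*: s·k^0.33 = 0.041·k gives k* = (0.17/0.041)^(1/0.67) ≈ 8.3539.
MPK = 0.33·8.3539^(-0.67) ≈ 0.0796.
MPK > n+δ = 0.041, so the economy is dynamically efficient (under-saving).

under-saving; MPK ≈ 0.08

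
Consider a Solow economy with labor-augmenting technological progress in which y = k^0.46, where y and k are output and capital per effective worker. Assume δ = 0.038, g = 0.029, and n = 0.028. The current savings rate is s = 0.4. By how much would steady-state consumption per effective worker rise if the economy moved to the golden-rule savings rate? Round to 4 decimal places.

Δc ≈ 0.0282

n + g + δ = 0.028 + 0.029 + 0.038 = 0.095.
Current steady state (s = 0.4): k* = (0.4/0.095)^(1/0.54) ≈ 14.3278, y* = 14.3278^0.46 ≈ 3.4028, c* = (1−0.4)·3.4028 ≈ 2.0417.
Maximizing c = f(k) − (n+g+δ)·k gives f'(k) = n+g+δ, i.e. 0.46·k^(0.46−1) = 0.095, so k_gold = (0.46/0.095)^(1/0.54) ≈ 18.5602.
y_gold = 18.5602^0.46 ≈ 3.8331, c_gold = y_gold − 0.095·k_gold ≈ 2.0699.
Gain: Δc = 2.0699 − 2.0417 ≈ 0.0282.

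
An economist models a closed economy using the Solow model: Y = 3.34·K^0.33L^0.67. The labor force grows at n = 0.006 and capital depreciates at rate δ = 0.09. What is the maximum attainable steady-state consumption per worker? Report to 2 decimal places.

n + δ = 0.006 + 0.09 = 0.096.
Golden rule sets MPK = n+δ: 0.33·3.34·k^(0.33−1) = 0.096, so k_gold = (0.33·3.34/0.096)^(1/0.67) ≈ 38.2009.
y_gold = 3.34·38.2009^0.33 ≈ 11.1130.
c_gold = y_gold − (n+δ)·k_gold = 11.1130 − 0.096·38.2009 ≈ 7.4457.

c_gold ≈ 7.45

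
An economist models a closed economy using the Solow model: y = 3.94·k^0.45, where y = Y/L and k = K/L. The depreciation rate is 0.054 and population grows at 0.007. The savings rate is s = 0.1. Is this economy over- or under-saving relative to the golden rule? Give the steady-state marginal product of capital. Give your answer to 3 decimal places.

Break-even investment rate: n + δ = 0.007 + 0.054 = 0.061.
Steady-state k*: s·A·k^0.45 = 0.061·k gives k* = (0.1·3.94/0.061)^(1/0.55) ≈ 29.7187.
MPK = 0.45·3.94·29.7187^(-0.55) ≈ 0.2745.
MPK > n+δ = 0.061, so the economy is dynamically efficient (under-saving).

under-saving; MPK ≈ 0.274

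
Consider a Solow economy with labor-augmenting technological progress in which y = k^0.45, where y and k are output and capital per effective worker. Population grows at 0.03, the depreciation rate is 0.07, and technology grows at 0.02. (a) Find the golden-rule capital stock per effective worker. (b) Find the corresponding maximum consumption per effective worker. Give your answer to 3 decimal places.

(a) k_gold ≈ 11.058; (b) c_gold ≈ 1.622

Break-even investment rate: n + g + δ = 0.03 + 0.02 + 0.07 = 0.12.
Setting f'(k) = n+g+δ gives 0.45·k^(0.45−1) = 0.12, hence k_gold = (0.45/0.12)^(1/0.55) ≈ 11.0584.
y_gold = 11.0584^0.45 ≈ 2.9489; c_gold = y_gold − 0.12·k_gold ≈ 1.6219.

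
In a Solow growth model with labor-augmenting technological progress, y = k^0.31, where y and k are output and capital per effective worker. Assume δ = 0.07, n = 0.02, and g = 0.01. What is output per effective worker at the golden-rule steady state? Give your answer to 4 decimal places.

Break-even investment rate: n + g + δ = 0.02 + 0.01 + 0.07 = 0.1.
Setting f'(k) = n+g+δ gives 0.31·k^(0.31−1) = 0.1, hence k_gold = (0.31/0.1)^(1/0.69) ≈ 5.1537.
Output: y_gold = k_gold^0.31 = 5.1537^0.31 ≈ 1.6625.

y_gold ≈ 1.6625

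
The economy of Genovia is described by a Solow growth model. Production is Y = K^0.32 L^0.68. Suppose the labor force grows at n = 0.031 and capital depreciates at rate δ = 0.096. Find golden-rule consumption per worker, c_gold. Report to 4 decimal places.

c_gold ≈ 1.0505

Capital per worker breaks even when investment replaces (n + δ)·k; here n + δ = 0.127.
Setting f'(k) = n+δ gives 0.32·k^(0.32−1) = 0.127, hence k_gold = (0.32/0.127)^(1/0.68) ≈ 3.8924.
y_gold = 3.8924^0.32 ≈ 1.5448.
c_gold = y_gold − (n+δ)·k_gold = 1.5448 − 0.127·3.8924 ≈ 1.0505.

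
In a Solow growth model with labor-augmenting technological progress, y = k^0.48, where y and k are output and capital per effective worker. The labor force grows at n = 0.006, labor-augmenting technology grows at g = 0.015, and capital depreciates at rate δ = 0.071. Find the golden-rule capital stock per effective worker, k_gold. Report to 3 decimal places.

k_gold ≈ 23.973

The effective depreciation rate is n + g + δ = 0.006 + 0.015 + 0.071 = 0.092.
At the golden rule the marginal product of capital equals n+g+δ: 0.48·k^(0.48−1) = 0.092. Solving, k_gold = (0.48/0.092)^(1/0.52) ≈ 23.9728.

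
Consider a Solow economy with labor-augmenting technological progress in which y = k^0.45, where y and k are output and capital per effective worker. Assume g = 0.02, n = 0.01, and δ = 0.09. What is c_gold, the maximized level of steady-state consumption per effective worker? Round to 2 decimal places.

c_gold ≈ 1.62

Break-even investment rate: n + g + δ = 0.01 + 0.02 + 0.09 = 0.12.
Maximizing c = f(k) − (n+g+δ)·k gives f'(k) = n+g+δ, i.e. 0.45·k^(0.45−1) = 0.12, so k_gold = (0.45/0.12)^(1/0.55) ≈ 11.0584.
y_gold = 11.0584^0.45 ≈ 2.9489.
c_gold = y_gold − (n+g+δ)·k_gold = 2.9489 − 0.12·11.0584 ≈ 1.6219.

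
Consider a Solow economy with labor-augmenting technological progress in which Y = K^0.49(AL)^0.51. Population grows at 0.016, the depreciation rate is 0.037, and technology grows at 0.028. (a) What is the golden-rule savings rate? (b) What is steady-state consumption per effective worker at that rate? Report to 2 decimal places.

Capital per effective worker breaks even when investment replaces (n + g + δ)·k; here n + g + δ = 0.081.
For Cobb-Douglas, s_gold equals capital's share: s_gold = 0.49.
At the golden rule the marginal product of capital equals n+g+δ: 0.49·k^(0.49−1) = 0.081. Solving, k_gold = (0.49/0.081)^(1/0.51) ≈ 34.1010.
y_gold = 34.1010^0.49 ≈ 5.6371; c_gold = (1−0.49)·y_gold ≈ 2.8749.

(a) s_gold = 0.49; (b) c_gold ≈ 2.87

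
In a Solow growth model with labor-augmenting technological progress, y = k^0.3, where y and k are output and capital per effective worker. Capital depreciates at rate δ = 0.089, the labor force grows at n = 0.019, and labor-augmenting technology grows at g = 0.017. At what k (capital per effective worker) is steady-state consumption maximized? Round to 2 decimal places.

Break-even investment rate: n + g + δ = 0.019 + 0.017 + 0.089 = 0.125.
Setting f'(k) = n+g+δ gives 0.3·k^(0.3−1) = 0.125, hence k_gold = (0.3/0.125)^(1/0.7) ≈ 3.4927.

k_gold ≈ 3.49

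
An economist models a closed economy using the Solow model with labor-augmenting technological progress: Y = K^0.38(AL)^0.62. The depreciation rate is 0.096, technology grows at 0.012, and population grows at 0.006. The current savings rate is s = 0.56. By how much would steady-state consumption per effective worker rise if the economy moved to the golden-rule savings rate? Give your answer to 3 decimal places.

Δc ≈ 0.130

The effective depreciation rate is n + g + δ = 0.006 + 0.012 + 0.096 = 0.114.
Current steady state (s = 0.56): k* = (0.56/0.114)^(1/0.62) ≈ 13.0309, y* = 13.0309^0.38 ≈ 2.6527, c* = (1−0.56)·2.6527 ≈ 1.1672.
At the golden rule the marginal product of capital equals n+g+δ: 0.38·k^(0.38−1) = 0.114. Solving, k_gold = (0.38/0.114)^(1/0.62) ≈ 6.9719.
y_gold = 6.9719^0.38 ≈ 2.0916, c_gold = y_gold − 0.114·k_gold ≈ 1.2968.
Gain: Δc = 1.2968 − 1.1672 ≈ 0.1296.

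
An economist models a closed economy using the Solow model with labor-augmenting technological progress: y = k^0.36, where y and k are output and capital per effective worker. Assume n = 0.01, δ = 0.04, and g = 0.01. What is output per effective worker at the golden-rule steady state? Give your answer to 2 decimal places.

n + g + δ = 0.01 + 0.01 + 0.04 = 0.06.
Setting f'(k) = n+g+δ gives 0.36·k^(0.36−1) = 0.06, hence k_gold = (0.36/0.06)^(1/0.64) ≈ 16.4385.
Output: y_gold = k_gold^0.36 = 16.4385^0.36 ≈ 2.7397.

y_gold ≈ 2.74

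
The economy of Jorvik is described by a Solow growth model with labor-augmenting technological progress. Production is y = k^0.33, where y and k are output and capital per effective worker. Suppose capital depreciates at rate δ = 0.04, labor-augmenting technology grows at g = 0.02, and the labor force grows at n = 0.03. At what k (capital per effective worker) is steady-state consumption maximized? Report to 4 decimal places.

k_gold ≈ 6.9534

Break-even investment rate: n + g + δ = 0.03 + 0.02 + 0.04 = 0.09.
Golden rule sets MPK = n+g+δ: 0.33·k^(0.33−1) = 0.09, so k_gold = (0.33/0.09)^(1/0.67) ≈ 6.9534.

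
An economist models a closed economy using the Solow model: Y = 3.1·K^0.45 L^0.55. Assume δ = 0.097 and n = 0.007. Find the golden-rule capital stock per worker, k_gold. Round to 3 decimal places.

k_gold ≈ 112.221

Capital per worker breaks even when investment replaces (n + δ)·k; here n + δ = 0.104.
At the golden rule the marginal product of capital equals n+δ: 0.45·3.1·k^(0.45−1) = 0.104. Solving, k_gold = (0.45·3.1/0.104)^(1/0.55) ≈ 112.2210.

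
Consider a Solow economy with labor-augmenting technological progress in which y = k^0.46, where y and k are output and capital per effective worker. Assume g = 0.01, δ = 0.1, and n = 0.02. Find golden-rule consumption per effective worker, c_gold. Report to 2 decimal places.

n + g + δ = 0.02 + 0.01 + 0.1 = 0.13.
Golden rule sets MPK = n+g+δ: 0.46·k^(0.46−1) = 0.13, so k_gold = (0.46/0.13)^(1/0.54) ≈ 10.3830.
y_gold = 10.3830^0.46 ≈ 2.9343.
c_gold = y_gold − (n+g+δ)·k_gold = 2.9343 − 0.13·10.3830 ≈ 1.5845.

c_gold ≈ 1.58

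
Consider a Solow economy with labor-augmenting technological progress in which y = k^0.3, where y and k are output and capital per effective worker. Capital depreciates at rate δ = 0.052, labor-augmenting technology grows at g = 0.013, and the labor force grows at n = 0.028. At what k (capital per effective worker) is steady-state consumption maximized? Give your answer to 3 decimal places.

n + g + δ = 0.028 + 0.013 + 0.052 = 0.093.
Golden rule sets MPK = n+g+δ: 0.3·k^(0.3−1) = 0.093, so k_gold = (0.3/0.093)^(1/0.7) ≈ 5.3288.

k_gold ≈ 5.329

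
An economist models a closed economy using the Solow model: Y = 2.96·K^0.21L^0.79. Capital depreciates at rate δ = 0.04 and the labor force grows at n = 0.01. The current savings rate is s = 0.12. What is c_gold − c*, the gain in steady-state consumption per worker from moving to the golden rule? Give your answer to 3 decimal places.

Δc ≈ 0.183

Break-even investment rate: n + δ = 0.01 + 0.04 = 0.05.
Current steady state (s = 0.12): k* = (0.12·2.96/0.05)^(1/0.79) ≈ 11.9633, y* = 2.96·11.9633^0.21 ≈ 4.9847, c* = (1−0.12)·4.9847 ≈ 4.3866.
At the golden rule the marginal product of capital equals n+δ: 0.21·2.96·k^(0.21−1) = 0.05. Solving, k_gold = (0.21·2.96/0.05)^(1/0.79) ≈ 24.2938.
y_gold = 2.96·24.2938^0.21 ≈ 5.7842, c_gold = y_gold − 0.05·k_gold ≈ 4.5695.
Gain: Δc = 4.5695 − 4.3866 ≈ 0.1830.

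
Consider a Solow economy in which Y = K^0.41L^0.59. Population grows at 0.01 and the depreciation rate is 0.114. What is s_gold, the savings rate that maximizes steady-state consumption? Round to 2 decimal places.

Capital per worker breaks even when investment replaces (n + δ)·k; here n + δ = 0.124.
At the golden rule MPK = n+δ, and in any Cobb-Douglas steady state s = (n+δ)·k/y = MPK·k/y = capital's share 0.41.

s_gold = 0.41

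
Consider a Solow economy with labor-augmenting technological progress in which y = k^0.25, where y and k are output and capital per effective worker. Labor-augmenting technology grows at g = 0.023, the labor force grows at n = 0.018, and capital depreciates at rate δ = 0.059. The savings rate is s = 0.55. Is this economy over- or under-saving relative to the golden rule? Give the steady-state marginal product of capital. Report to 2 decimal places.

over-saving; MPK ≈ 0.05

n + g + δ = 0.018 + 0.023 + 0.059 = 0.1.
Steady-state k*: s·k^0.25 = 0.1·k gives k* = (0.55/0.1)^(1/0.75) ≈ 9.7085.
MPK = 0.25·9.7085^(-0.75) ≈ 0.0455.
MPK < n+g+δ = 0.1, so the economy is dynamically inefficient (over-saving).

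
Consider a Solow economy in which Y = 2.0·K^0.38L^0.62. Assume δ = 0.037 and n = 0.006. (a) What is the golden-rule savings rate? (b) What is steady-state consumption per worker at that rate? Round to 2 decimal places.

Capital per worker breaks even when investment replaces (n + δ)·k; here n + δ = 0.043.
For Cobb-Douglas, s_gold equals capital's share: s_gold = 0.38.
Golden rule sets MPK = n+δ: 0.38·2.0·k^(0.38−1) = 0.043, so k_gold = (0.38·2.0/0.043)^(1/0.62) ≈ 102.7654.
y_gold = 2.0·102.7654^0.38 ≈ 11.6287; c_gold = (1−0.38)·y_gold ≈ 7.2098.

(a) s_gold = 0.38; (b) c_gold ≈ 7.21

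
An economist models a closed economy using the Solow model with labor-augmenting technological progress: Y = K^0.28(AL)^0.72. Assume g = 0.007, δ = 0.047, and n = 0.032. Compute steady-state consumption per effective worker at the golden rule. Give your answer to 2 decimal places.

The effective depreciation rate is n + g + δ = 0.032 + 0.007 + 0.047 = 0.086.
Golden rule sets MPK = n+g+δ: 0.28·k^(0.28−1) = 0.086, so k_gold = (0.28/0.086)^(1/0.72) ≈ 5.1526.
y_gold = 5.1526^0.28 ≈ 1.5826.
c_gold = y_gold − (n+g+δ)·k_gold = 1.5826 − 0.086·5.1526 ≈ 1.1395.

c_gold ≈ 1.14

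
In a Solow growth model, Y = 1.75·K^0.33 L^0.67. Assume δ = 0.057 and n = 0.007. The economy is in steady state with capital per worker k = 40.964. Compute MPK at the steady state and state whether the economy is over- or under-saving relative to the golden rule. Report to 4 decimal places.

over-saving; MPK ≈ 0.0480

n + δ = 0.007 + 0.057 = 0.064.
MPK = 0.33·1.75·k^(0.33−1) = 0.33·1.75·40.964^(-0.67) ≈ 0.0480.
MPK < 0.064, so the economy is dynamically inefficient (over-saving).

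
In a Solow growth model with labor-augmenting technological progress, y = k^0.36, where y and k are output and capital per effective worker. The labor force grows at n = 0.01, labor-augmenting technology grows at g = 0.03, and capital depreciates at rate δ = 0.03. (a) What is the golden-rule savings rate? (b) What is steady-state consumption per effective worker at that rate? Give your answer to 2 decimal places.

(a) s_gold = 0.36; (b) c_gold ≈ 1.61

n + g + δ = 0.01 + 0.03 + 0.03 = 0.07.
For Cobb-Douglas, s_gold equals capital's share: s_gold = 0.36.
Maximizing c = f(k) − (n+g+δ)·k gives f'(k) = n+g+δ, i.e. 0.36·k^(0.36−1) = 0.07, so k_gold = (0.36/0.07)^(1/0.64) ≈ 12.9198.
y_gold = 12.9198^0.36 ≈ 2.5122; c_gold = (1−0.36)·y_gold ≈ 1.6078.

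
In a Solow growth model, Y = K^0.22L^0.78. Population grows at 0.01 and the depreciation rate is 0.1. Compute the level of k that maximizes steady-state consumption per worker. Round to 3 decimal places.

k_gold ≈ 2.432

The effective depreciation rate is n + δ = 0.01 + 0.1 = 0.11.
Setting f'(k) = n+δ gives 0.22·k^(0.22−1) = 0.11, hence k_gold = (0.22/0.11)^(1/0.78) ≈ 2.4318.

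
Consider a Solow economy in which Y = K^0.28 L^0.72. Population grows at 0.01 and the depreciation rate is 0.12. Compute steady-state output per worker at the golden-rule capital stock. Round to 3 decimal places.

y_gold ≈ 1.348

n + δ = 0.01 + 0.12 = 0.13.
Maximizing c = f(k) − (n+δ)·k gives f'(k) = n+δ, i.e. 0.28·k^(0.28−1) = 0.13, so k_gold = (0.28/0.13)^(1/0.72) ≈ 2.9027.
Output: y_gold = k_gold^0.28 = 2.9027^0.28 ≈ 1.3477.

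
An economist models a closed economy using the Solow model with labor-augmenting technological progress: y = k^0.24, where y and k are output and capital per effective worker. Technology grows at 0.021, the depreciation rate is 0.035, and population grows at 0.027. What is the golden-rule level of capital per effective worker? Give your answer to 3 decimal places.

n + g + δ = 0.027 + 0.021 + 0.035 = 0.083.
At the golden rule the marginal product of capital equals n+g+δ: 0.24·k^(0.24−1) = 0.083. Solving, k_gold = (0.24/0.083)^(1/0.76) ≈ 4.0435.

k_gold ≈ 4.043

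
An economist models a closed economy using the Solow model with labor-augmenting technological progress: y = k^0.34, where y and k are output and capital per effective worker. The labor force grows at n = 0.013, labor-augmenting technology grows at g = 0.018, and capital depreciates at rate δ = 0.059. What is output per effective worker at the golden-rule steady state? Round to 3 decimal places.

y_gold ≈ 1.983

Capital per effective worker breaks even when investment replaces (n + g + δ)·k; here n + g + δ = 0.09.
Golden rule sets MPK = n+g+δ: 0.34·k^(0.34−1) = 0.09, so k_gold = (0.34/0.09)^(1/0.66) ≈ 7.4920.
Output: y_gold = k_gold^0.34 = 7.4920^0.34 ≈ 1.9832.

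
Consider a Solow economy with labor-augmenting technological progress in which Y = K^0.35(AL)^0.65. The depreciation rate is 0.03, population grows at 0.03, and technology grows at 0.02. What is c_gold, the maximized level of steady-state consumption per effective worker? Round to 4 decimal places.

c_gold ≈ 1.4390

n + g + δ = 0.03 + 0.02 + 0.03 = 0.08.
Golden rule sets MPK = n+g+δ: 0.35·k^(0.35−1) = 0.08, so k_gold = (0.35/0.08)^(1/0.65) ≈ 9.6855.
y_gold = 9.6855^0.35 ≈ 2.2138.
c_gold = y_gold − (n+g+δ)·k_gold = 2.2138 − 0.08·9.6855 ≈ 1.4390.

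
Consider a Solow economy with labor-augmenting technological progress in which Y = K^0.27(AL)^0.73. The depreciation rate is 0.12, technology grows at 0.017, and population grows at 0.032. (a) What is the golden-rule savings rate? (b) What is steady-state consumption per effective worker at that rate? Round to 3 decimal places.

n + g + δ = 0.032 + 0.017 + 0.12 = 0.169.
For Cobb-Douglas, s_gold equals capital's share: s_gold = 0.27.
At the golden rule the marginal product of capital equals n+g+δ: 0.27·k^(0.27−1) = 0.169. Solving, k_gold = (0.27/0.169)^(1/0.73) ≈ 1.8999.
y_gold = 1.8999^0.27 ≈ 1.1892; c_gold = (1−0.27)·y_gold ≈ 0.8681.

(a) s_gold = 0.270; (b) c_gold ≈ 0.868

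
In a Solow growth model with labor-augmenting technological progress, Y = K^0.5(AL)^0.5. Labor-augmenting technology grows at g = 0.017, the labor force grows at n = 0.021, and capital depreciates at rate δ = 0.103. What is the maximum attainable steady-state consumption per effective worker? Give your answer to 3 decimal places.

c_gold ≈ 1.773

n + g + δ = 0.021 + 0.017 + 0.103 = 0.141.
Setting f'(k) = n+g+δ gives 0.5·k^(0.5−1) = 0.141, hence k_gold = (0.5/0.141)^(1/0.5) ≈ 12.5748.
y_gold = 12.5748^0.5 ≈ 3.5461.
c_gold = y_gold − (n+g+δ)·k_gold = 3.5461 − 0.141·12.5748 ≈ 1.7730.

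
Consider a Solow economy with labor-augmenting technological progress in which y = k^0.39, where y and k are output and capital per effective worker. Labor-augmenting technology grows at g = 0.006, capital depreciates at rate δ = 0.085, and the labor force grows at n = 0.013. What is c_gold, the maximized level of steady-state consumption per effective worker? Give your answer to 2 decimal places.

The effective depreciation rate is n + g + δ = 0.013 + 0.006 + 0.085 = 0.104.
At the golden rule the marginal product of capital equals n+g+δ: 0.39·k^(0.39−1) = 0.104. Solving, k_gold = (0.39/0.104)^(1/0.61) ≈ 8.7304.
y_gold = 8.7304^0.39 ≈ 2.3281.
c_gold = y_gold − (n+g+δ)·k_gold = 2.3281 − 0.104·8.7304 ≈ 1.4201.

c_gold ≈ 1.42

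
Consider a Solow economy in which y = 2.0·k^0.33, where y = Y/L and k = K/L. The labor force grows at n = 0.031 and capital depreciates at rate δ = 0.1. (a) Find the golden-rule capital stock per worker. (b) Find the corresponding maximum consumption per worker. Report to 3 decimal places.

(a) k_gold ≈ 11.173; (b) c_gold ≈ 2.972

n + δ = 0.031 + 0.1 = 0.131.
At the golden rule the marginal product of capital equals n+δ: 0.33·2.0·k^(0.33−1) = 0.131. Solving, k_gold = (0.33·2.0/0.131)^(1/0.67) ≈ 11.1730.
y_gold = 2.0·11.1730^0.33 ≈ 4.4353; c_gold = y_gold − 0.131·k_gold ≈ 2.9717.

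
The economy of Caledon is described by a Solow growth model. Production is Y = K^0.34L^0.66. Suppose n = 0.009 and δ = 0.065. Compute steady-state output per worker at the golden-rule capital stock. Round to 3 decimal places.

y_gold ≈ 2.194

Capital per worker breaks even when investment replaces (n + δ)·k; here n + δ = 0.074.
Setting f'(k) = n+δ gives 0.34·k^(0.34−1) = 0.074, hence k_gold = (0.34/0.074)^(1/0.66) ≈ 10.0787.
Output: y_gold = k_gold^0.34 = 10.0787^0.34 ≈ 2.1936.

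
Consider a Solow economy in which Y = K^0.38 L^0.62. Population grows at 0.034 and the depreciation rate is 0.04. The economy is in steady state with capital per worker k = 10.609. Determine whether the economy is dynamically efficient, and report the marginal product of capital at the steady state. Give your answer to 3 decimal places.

Capital per worker breaks even when investment replaces (n + δ)·k; here n + δ = 0.074.
MPK = 0.38·k^(0.38−1) = 0.38·10.609^(-0.62) ≈ 0.0879.
MPK > 0.074, so the economy is dynamically efficient (under-saving).

dynamically efficient; MPK ≈ 0.088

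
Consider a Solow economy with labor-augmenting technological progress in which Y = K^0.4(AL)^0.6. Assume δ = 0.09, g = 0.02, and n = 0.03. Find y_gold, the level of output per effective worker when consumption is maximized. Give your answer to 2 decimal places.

Capital per effective worker breaks even when investment replaces (n + g + δ)·k; here n + g + δ = 0.14.
Golden rule sets MPK = n+g+δ: 0.4·k^(0.4−1) = 0.14, so k_gold = (0.4/0.14)^(1/0.6) ≈ 5.7529.
Output: y_gold = k_gold^0.4 = 5.7529^0.4 ≈ 2.0135.

y_gold ≈ 2.01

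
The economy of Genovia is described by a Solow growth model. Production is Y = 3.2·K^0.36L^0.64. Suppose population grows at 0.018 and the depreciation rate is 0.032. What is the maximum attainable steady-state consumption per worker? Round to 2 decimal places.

Capital per worker breaks even when investment replaces (n + δ)·k; here n + δ = 0.05.
Setting f'(k) = n+δ gives 0.36·3.2·k^(0.36−1) = 0.05, hence k_gold = (0.36·3.2/0.05)^(1/0.64) ≈ 134.5485.
y_gold = 3.2·134.5485^0.36 ≈ 18.6873.
c_gold = y_gold − (n+δ)·k_gold = 18.6873 − 0.05·134.5485 ≈ 11.9599.

c_gold ≈ 11.96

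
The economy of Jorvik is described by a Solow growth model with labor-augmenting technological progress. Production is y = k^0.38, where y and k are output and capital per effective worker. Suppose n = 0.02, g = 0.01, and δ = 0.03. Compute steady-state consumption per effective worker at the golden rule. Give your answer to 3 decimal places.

Break-even investment rate: n + g + δ = 0.02 + 0.01 + 0.03 = 0.06.
Golden rule sets MPK = n+g+δ: 0.38·k^(0.38−1) = 0.06, so k_gold = (0.38/0.06)^(1/0.62) ≈ 19.6316.
y_gold = 19.6316^0.38 ≈ 3.0997.
c_gold = y_gold − (n+g+δ)·k_gold = 3.0997 − 0.06·19.6316 ≈ 1.9218.

c_gold ≈ 1.922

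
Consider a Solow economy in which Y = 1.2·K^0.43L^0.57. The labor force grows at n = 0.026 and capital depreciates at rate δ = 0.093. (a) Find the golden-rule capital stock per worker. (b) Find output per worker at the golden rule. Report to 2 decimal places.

(a) k_gold ≈ 13.11; (b) y_gold ≈ 3.63

The effective depreciation rate is n + δ = 0.026 + 0.093 = 0.119.
Golden rule sets MPK = n+δ: 0.43·1.2·k^(0.43−1) = 0.119, so k_gold = (0.43·1.2/0.119)^(1/0.57) ≈ 13.1137.
y_gold = 1.2·13.1137^0.43 ≈ 3.6291.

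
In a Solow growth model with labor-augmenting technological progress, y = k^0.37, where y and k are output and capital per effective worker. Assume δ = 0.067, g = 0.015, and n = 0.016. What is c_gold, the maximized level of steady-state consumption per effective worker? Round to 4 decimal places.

The effective depreciation rate is n + g + δ = 0.016 + 0.015 + 0.067 = 0.098.
At the golden rule the marginal product of capital equals n+g+δ: 0.37·k^(0.37−1) = 0.098. Solving, k_gold = (0.37/0.098)^(1/0.63) ≈ 8.2382.
y_gold = 8.2382^0.37 ≈ 2.1820.
c_gold = y_gold − (n+g+δ)·k_gold = 2.1820 − 0.098·8.2382 ≈ 1.3747.

c_gold ≈ 1.3747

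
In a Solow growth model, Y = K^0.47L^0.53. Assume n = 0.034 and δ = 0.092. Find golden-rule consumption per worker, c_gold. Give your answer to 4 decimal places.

Break-even investment rate: n + δ = 0.034 + 0.092 = 0.126.
Golden rule sets MPK = n+δ: 0.47·k^(0.47−1) = 0.126, so k_gold = (0.47/0.126)^(1/0.53) ≈ 11.9876.
y_gold = 11.9876^0.47 ≈ 3.2137.
c_gold = y_gold − (n+δ)·k_gold = 3.2137 − 0.126·11.9876 ≈ 1.7033.

c_gold ≈ 1.7033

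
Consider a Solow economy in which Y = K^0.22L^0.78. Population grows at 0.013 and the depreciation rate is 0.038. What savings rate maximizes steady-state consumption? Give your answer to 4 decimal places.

s_gold = 0.2200

n + δ = 0.013 + 0.038 = 0.051.
At the golden rule MPK = n+δ, and in any Cobb-Douglas steady state s = (n+δ)·k/y = MPK·k/y = capital's share 0.22.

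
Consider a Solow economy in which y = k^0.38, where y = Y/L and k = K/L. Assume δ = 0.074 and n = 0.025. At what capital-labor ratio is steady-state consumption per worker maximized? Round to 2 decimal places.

k_gold ≈ 8.75

The effective depreciation rate is n + δ = 0.025 + 0.074 = 0.099.
At the golden rule the marginal product of capital equals n+δ: 0.38·k^(0.38−1) = 0.099. Solving, k_gold = (0.38/0.099)^(1/0.62) ≈ 8.7534.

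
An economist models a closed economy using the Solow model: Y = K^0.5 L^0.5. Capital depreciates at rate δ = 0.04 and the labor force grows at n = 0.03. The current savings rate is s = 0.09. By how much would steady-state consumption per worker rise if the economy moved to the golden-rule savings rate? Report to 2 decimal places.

Δc ≈ 2.40

The effective depreciation rate is n + δ = 0.03 + 0.04 = 0.07.
Current steady state (s = 0.09): k* = (0.09/0.07)^(1/0.5) ≈ 1.6531, y* = 1.6531^0.5 ≈ 1.2857, c* = (1−0.09)·1.2857 ≈ 1.1700.
At the golden rule the marginal product of capital equals n+δ: 0.5·k^(0.5−1) = 0.07. Solving, k_gold = (0.5/0.07)^(1/0.5) ≈ 51.0204.
y_gold = 51.0204^0.5 ≈ 7.1429, c_gold = y_gold − 0.07·k_gold ≈ 3.5714.
Gain: Δc = 3.5714 − 1.1700 ≈ 2.4014.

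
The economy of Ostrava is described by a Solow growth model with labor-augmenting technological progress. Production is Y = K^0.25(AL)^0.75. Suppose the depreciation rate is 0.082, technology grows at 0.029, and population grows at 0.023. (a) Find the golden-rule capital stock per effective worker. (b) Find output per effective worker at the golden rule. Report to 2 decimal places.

Break-even investment rate: n + g + δ = 0.023 + 0.029 + 0.082 = 0.134.
At the golden rule the marginal product of capital equals n+g+δ: 0.25·k^(0.25−1) = 0.134. Solving, k_gold = (0.25/0.134)^(1/0.75) ≈ 2.2967.
y_gold = 2.2967^0.25 ≈ 1.2311.

(a) k_gold ≈ 2.30; (b) y_gold ≈ 1.23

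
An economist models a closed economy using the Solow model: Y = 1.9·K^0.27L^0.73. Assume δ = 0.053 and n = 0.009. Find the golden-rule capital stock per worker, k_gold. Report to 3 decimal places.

The effective depreciation rate is n + δ = 0.009 + 0.053 = 0.062.
Setting f'(k) = n+δ gives 0.27·1.9·k^(0.27−1) = 0.062, hence k_gold = (0.27·1.9/0.062)^(1/0.73) ≈ 18.0783.

k_gold ≈ 18.078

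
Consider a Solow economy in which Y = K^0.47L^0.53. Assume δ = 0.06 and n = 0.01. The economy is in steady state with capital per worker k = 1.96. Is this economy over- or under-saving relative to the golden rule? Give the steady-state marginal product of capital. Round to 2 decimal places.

under-saving; MPK ≈ 0.33

Break-even investment rate: n + δ = 0.01 + 0.06 = 0.07.
MPK = 0.47·k^(0.47−1) = 0.47·1.96^(-0.53) ≈ 0.3290.
MPK > 0.07, so the economy is dynamically efficient (under-saving).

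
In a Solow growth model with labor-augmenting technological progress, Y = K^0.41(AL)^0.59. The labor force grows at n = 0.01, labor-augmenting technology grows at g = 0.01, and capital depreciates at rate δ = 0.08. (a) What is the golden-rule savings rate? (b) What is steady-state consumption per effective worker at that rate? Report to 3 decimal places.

(a) s_gold = 0.410; (b) c_gold ≈ 1.573

n + g + δ = 0.01 + 0.01 + 0.08 = 0.1.
For Cobb-Douglas, s_gold equals capital's share: s_gold = 0.41.
Maximizing c = f(k) − (n+g+δ)·k gives f'(k) = n+g+δ, i.e. 0.41·k^(0.41−1) = 0.1, so k_gold = (0.41/0.1)^(1/0.59) ≈ 10.9299.
y_gold = 10.9299^0.41 ≈ 2.6658; c_gold = (1−0.41)·y_gold ≈ 1.5728.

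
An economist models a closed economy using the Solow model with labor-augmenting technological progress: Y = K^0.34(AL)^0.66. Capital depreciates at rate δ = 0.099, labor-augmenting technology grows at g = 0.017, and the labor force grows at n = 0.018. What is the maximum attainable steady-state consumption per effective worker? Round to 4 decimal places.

The effective depreciation rate is n + g + δ = 0.018 + 0.017 + 0.099 = 0.134.
Golden rule sets MPK = n+g+δ: 0.34·k^(0.34−1) = 0.134, so k_gold = (0.34/0.134)^(1/0.66) ≈ 4.0991.
y_gold = 4.0991^0.34 ≈ 1.6155.
c_gold = y_gold − (n+g+δ)·k_gold = 1.6155 − 0.134·4.0991 ≈ 1.0662.

c_gold ≈ 1.0662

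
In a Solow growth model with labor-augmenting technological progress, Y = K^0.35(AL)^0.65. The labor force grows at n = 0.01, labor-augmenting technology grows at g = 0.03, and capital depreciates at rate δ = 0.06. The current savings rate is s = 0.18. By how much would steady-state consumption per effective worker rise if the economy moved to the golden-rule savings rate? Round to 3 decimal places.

Δc ≈ 0.151

Capital per effective worker breaks even when investment replaces (n + g + δ)·k; here n + g + δ = 0.1.
Current steady state (s = 0.18): k* = (0.18/0.1)^(1/0.65) ≈ 2.4702, y* = 2.4702^0.35 ≈ 1.3723, c* = (1−0.18)·1.3723 ≈ 1.1253.
Setting f'(k) = n+g+δ gives 0.35·k^(0.35−1) = 0.1, hence k_gold = (0.35/0.1)^(1/0.65) ≈ 6.8711.
y_gold = 6.8711^0.35 ≈ 1.9632, c_gold = y_gold − 0.1·k_gold ≈ 1.2761.
Gain: Δc = 1.2761 − 1.1253 ≈ 0.1508.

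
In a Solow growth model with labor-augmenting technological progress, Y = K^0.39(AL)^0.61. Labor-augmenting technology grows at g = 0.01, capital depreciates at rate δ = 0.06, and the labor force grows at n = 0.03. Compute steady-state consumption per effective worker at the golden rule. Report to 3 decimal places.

c_gold ≈ 1.456

n + g + δ = 0.03 + 0.01 + 0.06 = 0.1.
At the golden rule the marginal product of capital equals n+g+δ: 0.39·k^(0.39−1) = 0.1. Solving, k_gold = (0.39/0.1)^(1/0.61) ≈ 9.3102.
y_gold = 9.3102^0.39 ≈ 2.3872.
c_gold = y_gold − (n+g+δ)·k_gold = 2.3872 − 0.1·9.3102 ≈ 1.4562.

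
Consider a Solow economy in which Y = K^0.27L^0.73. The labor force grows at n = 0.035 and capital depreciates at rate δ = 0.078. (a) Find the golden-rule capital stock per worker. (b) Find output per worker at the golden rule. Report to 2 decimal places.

The effective depreciation rate is n + δ = 0.035 + 0.078 = 0.113.
Maximizing c = f(k) − (n+δ)·k gives f'(k) = n+δ, i.e. 0.27·k^(0.27−1) = 0.113, so k_gold = (0.27/0.113)^(1/0.73) ≈ 3.2976.
y_gold = 3.2976^0.27 ≈ 1.3801.

(a) k_gold ≈ 3.30; (b) y_gold ≈ 1.38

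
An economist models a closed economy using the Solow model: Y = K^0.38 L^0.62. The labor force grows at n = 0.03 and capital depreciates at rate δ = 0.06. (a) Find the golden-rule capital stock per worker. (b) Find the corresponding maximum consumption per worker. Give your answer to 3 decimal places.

(a) k_gold ≈ 10.208; (b) c_gold ≈ 1.499

Break-even investment rate: n + δ = 0.03 + 0.06 = 0.09.
Golden rule sets MPK = n+δ: 0.38·k^(0.38−1) = 0.09, so k_gold = (0.38/0.09)^(1/0.62) ≈ 10.2079.
y_gold = 10.2079^0.38 ≈ 2.4177; c_gold = y_gold − 0.09·k_gold ≈ 1.4990.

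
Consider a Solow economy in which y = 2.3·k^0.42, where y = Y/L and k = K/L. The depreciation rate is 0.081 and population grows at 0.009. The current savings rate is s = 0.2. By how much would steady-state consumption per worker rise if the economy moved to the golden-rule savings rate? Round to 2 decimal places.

The effective depreciation rate is n + δ = 0.009 + 0.081 = 0.09.
Current steady state (s = 0.2): k* = (0.2·2.3/0.09)^(1/0.58) ≈ 16.6563, y* = 2.3·16.6563^0.42 ≈ 7.4953, c* = (1−0.2)·7.4953 ≈ 5.9963.
Setting f'(k) = n+δ gives 0.42·2.3·k^(0.42−1) = 0.09, hence k_gold = (0.42·2.3/0.09)^(1/0.58) ≈ 59.8589.
y_gold = 2.3·59.8589^0.42 ≈ 12.8269, c_gold = y_gold − 0.09·k_gold ≈ 7.4396.
Gain: Δc = 7.4396 − 5.9963 ≈ 1.4433.

Δc ≈ 1.44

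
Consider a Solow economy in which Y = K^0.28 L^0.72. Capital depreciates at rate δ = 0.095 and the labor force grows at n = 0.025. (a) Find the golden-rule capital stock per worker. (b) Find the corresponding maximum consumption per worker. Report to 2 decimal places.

(a) k_gold ≈ 3.24; (b) c_gold ≈ 1.00

The effective depreciation rate is n + δ = 0.025 + 0.095 = 0.12.
Setting f'(k) = n+δ gives 0.28·k^(0.28−1) = 0.12, hence k_gold = (0.28/0.12)^(1/0.72) ≈ 3.2440.
y_gold = 3.2440^0.28 ≈ 1.3903; c_gold = y_gold − 0.12·k_gold ≈ 1.0010.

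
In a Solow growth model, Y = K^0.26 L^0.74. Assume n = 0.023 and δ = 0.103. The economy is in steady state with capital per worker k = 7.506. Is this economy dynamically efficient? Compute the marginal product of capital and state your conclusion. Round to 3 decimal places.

dynamically inefficient; MPK ≈ 0.059

n + δ = 0.023 + 0.103 = 0.126.
MPK = 0.26·k^(0.26−1) = 0.26·7.506^(-0.74) ≈ 0.0585.
MPK < 0.126, so the economy is dynamically inefficient (over-saving).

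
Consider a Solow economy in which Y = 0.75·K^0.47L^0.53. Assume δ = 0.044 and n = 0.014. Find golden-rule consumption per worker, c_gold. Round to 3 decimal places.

c_gold ≈ 1.969

n + δ = 0.014 + 0.044 = 0.058.
Golden rule sets MPK = n+δ: 0.47·0.75·k^(0.47−1) = 0.058, so k_gold = (0.47·0.75/0.058)^(1/0.53) ≈ 30.1119.
y_gold = 0.75·30.1119^0.47 ≈ 3.7159.
c_gold = y_gold − (n+δ)·k_gold = 3.7159 − 0.058·30.1119 ≈ 1.9694.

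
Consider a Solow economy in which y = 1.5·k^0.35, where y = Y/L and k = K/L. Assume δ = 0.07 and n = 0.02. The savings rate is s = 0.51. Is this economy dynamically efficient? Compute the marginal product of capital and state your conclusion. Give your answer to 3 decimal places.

Break-even investment rate: n + δ = 0.02 + 0.07 = 0.09.
Steady-state k*: s·A·k^0.35 = 0.09·k gives k* = (0.51·1.5/0.09)^(1/0.65) ≈ 26.9076.
MPK = 0.35·1.5·26.9076^(-0.65) ≈ 0.0618.
MPK < n+δ = 0.09, so the economy is dynamically inefficient (over-saving).

dynamically inefficient; MPK ≈ 0.062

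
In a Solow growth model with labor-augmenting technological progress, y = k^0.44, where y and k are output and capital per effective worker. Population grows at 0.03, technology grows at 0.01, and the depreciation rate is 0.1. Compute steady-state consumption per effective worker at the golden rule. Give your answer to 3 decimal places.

c_gold ≈ 1.377

The effective depreciation rate is n + g + δ = 0.03 + 0.01 + 0.1 = 0.14.
Golden rule sets MPK = n+g+δ: 0.44·k^(0.44−1) = 0.14, so k_gold = (0.44/0.14)^(1/0.56) ≈ 7.7282.
y_gold = 7.7282^0.44 ≈ 2.4590.
c_gold = y_gold − (n+g+δ)·k_gold = 2.4590 − 0.14·7.7282 ≈ 1.3770.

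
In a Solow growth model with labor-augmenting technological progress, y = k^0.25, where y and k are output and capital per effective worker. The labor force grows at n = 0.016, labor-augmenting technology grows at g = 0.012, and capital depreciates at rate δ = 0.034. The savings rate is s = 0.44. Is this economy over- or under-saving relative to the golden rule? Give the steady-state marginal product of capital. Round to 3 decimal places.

The effective depreciation rate is n + g + δ = 0.016 + 0.012 + 0.034 = 0.062.
Steady-state k*: s·k^0.25 = 0.062·k gives k* = (0.44/0.062)^(1/0.75) ≈ 13.6379.
MPK = 0.25·13.6379^(-0.75) ≈ 0.0352.
MPK < n+g+δ = 0.062, so the economy is dynamically inefficient (over-saving).

over-saving; MPK ≈ 0.035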